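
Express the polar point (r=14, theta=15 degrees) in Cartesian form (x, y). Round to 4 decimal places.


x = 14 * cos(15) = 13.523
y = 14 * sin(15) = 3.6235

(13.523, 3.6235)


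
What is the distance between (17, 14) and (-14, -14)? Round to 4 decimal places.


d = sqrt((-14-17)^2 + (-14-14)^2) = 41.7732

41.7732


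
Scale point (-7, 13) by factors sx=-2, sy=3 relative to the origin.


Scaling: (x*sx, y*sy) = (-7*-2, 13*3) = (14, 39)

(14, 39)


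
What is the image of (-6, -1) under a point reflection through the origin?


Reflection through origin: (x, y) -> (-x, -y)
(-6, -1) -> (6, 1)

(6, 1)


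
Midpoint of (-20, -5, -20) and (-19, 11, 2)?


Midpoint = ((-20+-19)/2, (-5+11)/2, (-20+2)/2) = (-19.5, 3, -9)

(-19.5, 3, -9)


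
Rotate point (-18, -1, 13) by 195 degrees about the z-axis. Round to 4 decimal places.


x' = -18*cos(195) - -1*sin(195) = 17.1278
y' = -18*sin(195) + -1*cos(195) = 5.6247
z' = 13

(17.1278, 5.6247, 13)


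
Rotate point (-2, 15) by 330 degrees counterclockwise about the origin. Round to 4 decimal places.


x' = -2*cos(330) - 15*sin(330) = 5.7679
y' = -2*sin(330) + 15*cos(330) = 13.9904

(5.7679, 13.9904)


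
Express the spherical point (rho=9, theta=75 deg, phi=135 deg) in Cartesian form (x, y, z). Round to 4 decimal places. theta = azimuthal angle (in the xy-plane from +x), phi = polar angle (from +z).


x = 9 * sin(135) * cos(75) = 1.6471
y = 9 * sin(135) * sin(75) = 6.1471
z = 9 * cos(135) = -6.364

(1.6471, 6.1471, -6.364)


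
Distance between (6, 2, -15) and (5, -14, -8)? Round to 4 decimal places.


d = sqrt((5-6)^2 + (-14-2)^2 + (-8--15)^2) = 17.4929

17.4929


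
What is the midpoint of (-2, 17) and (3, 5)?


Midpoint = ((-2+3)/2, (17+5)/2) = (0.5, 11)

(0.5, 11)


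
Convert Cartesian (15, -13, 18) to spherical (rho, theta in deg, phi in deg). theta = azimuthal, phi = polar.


rho = sqrt(15^2 + (-13)^2 + 18^2) = 26.7955
theta = atan2(-13, 15) = 319.0856 deg
phi = acos(18/26.7955) = 47.7974 deg

rho = 26.7955, theta = 319.0856 deg, phi = 47.7974 deg


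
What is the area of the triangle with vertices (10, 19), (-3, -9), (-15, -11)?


Area = |x1(y2-y3) + x2(y3-y1) + x3(y1-y2)| / 2
= |10*(-9--11) + -3*(-11-19) + -15*(19--9)| / 2
= 155

155


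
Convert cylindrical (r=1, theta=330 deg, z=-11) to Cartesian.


x = 1 * cos(330) = 0.866
y = 1 * sin(330) = -0.5
z = -11

(0.866, -0.5, -11)


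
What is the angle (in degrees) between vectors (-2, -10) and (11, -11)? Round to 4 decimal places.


dot = -2*11 + -10*-11 = 88
|u| = 10.198, |v| = 15.5563
cos(angle) = 0.5547
angle = 56.3099 degrees

56.3099 degrees


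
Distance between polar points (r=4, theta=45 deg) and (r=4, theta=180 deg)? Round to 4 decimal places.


d = sqrt(r1^2 + r2^2 - 2*r1*r2*cos(t2-t1))
d = sqrt(4^2 + 4^2 - 2*4*4*cos(180-45)) = 7.391

7.391


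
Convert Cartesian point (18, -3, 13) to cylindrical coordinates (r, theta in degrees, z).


r = sqrt(18^2 + (-3)^2) = 18.2483
theta = atan2(-3, 18) = 350.5377 deg
z = 13

r = 18.2483, theta = 350.5377 deg, z = 13


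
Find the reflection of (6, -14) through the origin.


Reflection through origin: (x, y) -> (-x, -y)
(6, -14) -> (-6, 14)

(-6, 14)


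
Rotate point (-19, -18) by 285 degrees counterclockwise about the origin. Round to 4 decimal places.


x' = -19*cos(285) - -18*sin(285) = -22.3042
y' = -19*sin(285) + -18*cos(285) = 13.6938

(-22.3042, 13.6938)


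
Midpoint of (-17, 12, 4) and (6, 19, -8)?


Midpoint = ((-17+6)/2, (12+19)/2, (4+-8)/2) = (-5.5, 15.5, -2)

(-5.5, 15.5, -2)


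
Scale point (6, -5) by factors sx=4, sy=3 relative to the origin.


Scaling: (x*sx, y*sy) = (6*4, -5*3) = (24, -15)

(24, -15)


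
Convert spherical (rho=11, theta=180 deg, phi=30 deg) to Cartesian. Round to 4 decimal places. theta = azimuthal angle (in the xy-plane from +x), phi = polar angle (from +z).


x = 11 * sin(30) * cos(180) = -5.5
y = 11 * sin(30) * sin(180) = 0
z = 11 * cos(30) = 9.5263

(-5.5, 0, 9.5263)


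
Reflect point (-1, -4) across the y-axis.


Reflection across y-axis: (x, y) -> (-x, y)
(-1, -4) -> (1, -4)

(1, -4)


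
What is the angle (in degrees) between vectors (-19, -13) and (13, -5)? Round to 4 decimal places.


dot = -19*13 + -13*-5 = -182
|u| = 23.0217, |v| = 13.9284
cos(angle) = -0.5676
angle = 124.5821 degrees

124.5821 degrees


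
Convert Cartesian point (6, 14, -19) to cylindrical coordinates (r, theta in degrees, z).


r = sqrt(6^2 + 14^2) = 15.2315
theta = atan2(14, 6) = 66.8014 deg
z = -19

r = 15.2315, theta = 66.8014 deg, z = -19


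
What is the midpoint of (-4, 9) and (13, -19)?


Midpoint = ((-4+13)/2, (9+-19)/2) = (4.5, -5)

(4.5, -5)


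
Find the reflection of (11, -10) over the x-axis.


Reflection across x-axis: (x, y) -> (x, -y)
(11, -10) -> (11, 10)

(11, 10)


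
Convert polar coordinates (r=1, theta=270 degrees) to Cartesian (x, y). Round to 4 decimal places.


x = 1 * cos(270) = 0
y = 1 * sin(270) = -1

(0, -1)


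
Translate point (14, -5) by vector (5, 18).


Translation: (x+dx, y+dy) = (14+5, -5+18) = (19, 13)

(19, 13)


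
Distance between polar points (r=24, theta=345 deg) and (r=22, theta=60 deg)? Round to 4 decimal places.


d = sqrt(r1^2 + r2^2 - 2*r1*r2*cos(t2-t1))
d = sqrt(24^2 + 22^2 - 2*24*22*cos(60-345)) = 28.0479

28.0479


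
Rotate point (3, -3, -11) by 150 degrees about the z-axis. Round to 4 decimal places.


x' = 3*cos(150) - -3*sin(150) = -1.0981
y' = 3*sin(150) + -3*cos(150) = 4.0981
z' = -11

(-1.0981, 4.0981, -11)


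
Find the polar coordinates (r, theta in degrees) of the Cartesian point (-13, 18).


r = sqrt((-13)^2 + 18^2) = 22.2036
theta = atan2(18, -13) = 125.8377 degrees

r = 22.2036, theta = 125.8377 degrees


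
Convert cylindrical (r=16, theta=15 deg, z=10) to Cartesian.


x = 16 * cos(15) = 15.4548
y = 16 * sin(15) = 4.1411
z = 10

(15.4548, 4.1411, 10)


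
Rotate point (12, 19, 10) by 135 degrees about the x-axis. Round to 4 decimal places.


x' = 12
y' = 19*cos(135) - 10*sin(135) = -20.5061
z' = 19*sin(135) + 10*cos(135) = 6.364

(12, -20.5061, 6.364)


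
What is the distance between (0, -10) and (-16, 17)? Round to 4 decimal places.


d = sqrt((-16-0)^2 + (17--10)^2) = 31.3847

31.3847


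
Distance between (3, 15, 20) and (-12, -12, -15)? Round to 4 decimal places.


d = sqrt((-12-3)^2 + (-12-15)^2 + (-15-20)^2) = 46.6798

46.6798


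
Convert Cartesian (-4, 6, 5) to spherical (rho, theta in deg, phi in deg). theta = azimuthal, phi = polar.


rho = sqrt((-4)^2 + 6^2 + 5^2) = 8.775
theta = atan2(6, -4) = 123.6901 deg
phi = acos(5/8.775) = 55.2635 deg

rho = 8.775, theta = 123.6901 deg, phi = 55.2635 deg


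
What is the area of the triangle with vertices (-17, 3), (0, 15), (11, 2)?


Area = |x1(y2-y3) + x2(y3-y1) + x3(y1-y2)| / 2
= |-17*(15-2) + 0*(2-3) + 11*(3-15)| / 2
= 176.5

176.5


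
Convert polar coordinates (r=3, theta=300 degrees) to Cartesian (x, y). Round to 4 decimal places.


x = 3 * cos(300) = 1.5
y = 3 * sin(300) = -2.5981

(1.5, -2.5981)


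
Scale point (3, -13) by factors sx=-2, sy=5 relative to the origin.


Scaling: (x*sx, y*sy) = (3*-2, -13*5) = (-6, -65)

(-6, -65)


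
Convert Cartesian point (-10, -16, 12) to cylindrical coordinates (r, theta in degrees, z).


r = sqrt((-10)^2 + (-16)^2) = 18.868
theta = atan2(-16, -10) = 237.9946 deg
z = 12

r = 18.868, theta = 237.9946 deg, z = 12


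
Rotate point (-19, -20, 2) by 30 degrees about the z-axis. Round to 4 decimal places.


x' = -19*cos(30) - -20*sin(30) = -6.4545
y' = -19*sin(30) + -20*cos(30) = -26.8205
z' = 2

(-6.4545, -26.8205, 2)


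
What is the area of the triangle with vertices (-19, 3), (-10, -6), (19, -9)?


Area = |x1(y2-y3) + x2(y3-y1) + x3(y1-y2)| / 2
= |-19*(-6--9) + -10*(-9-3) + 19*(3--6)| / 2
= 117

117


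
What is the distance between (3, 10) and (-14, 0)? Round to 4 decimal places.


d = sqrt((-14-3)^2 + (0-10)^2) = 19.7231

19.7231


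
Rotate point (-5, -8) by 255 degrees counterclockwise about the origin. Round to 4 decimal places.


x' = -5*cos(255) - -8*sin(255) = -6.4333
y' = -5*sin(255) + -8*cos(255) = 6.9002

(-6.4333, 6.9002)


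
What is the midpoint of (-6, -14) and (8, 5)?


Midpoint = ((-6+8)/2, (-14+5)/2) = (1, -4.5)

(1, -4.5)


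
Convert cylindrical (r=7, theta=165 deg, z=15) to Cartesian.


x = 7 * cos(165) = -6.7615
y = 7 * sin(165) = 1.8117
z = 15

(-6.7615, 1.8117, 15)


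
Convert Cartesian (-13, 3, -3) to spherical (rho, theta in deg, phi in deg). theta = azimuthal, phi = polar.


rho = sqrt((-13)^2 + 3^2 + (-3)^2) = 13.6748
theta = atan2(3, -13) = 167.0054 deg
phi = acos(-3/13.6748) = 102.6727 deg

rho = 13.6748, theta = 167.0054 deg, phi = 102.6727 deg


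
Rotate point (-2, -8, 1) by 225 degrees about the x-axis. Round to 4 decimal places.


x' = -2
y' = -8*cos(225) - 1*sin(225) = 6.364
z' = -8*sin(225) + 1*cos(225) = 4.9497

(-2, 6.364, 4.9497)


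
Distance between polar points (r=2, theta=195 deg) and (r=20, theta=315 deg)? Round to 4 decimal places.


d = sqrt(r1^2 + r2^2 - 2*r1*r2*cos(t2-t1))
d = sqrt(2^2 + 20^2 - 2*2*20*cos(315-195)) = 21.0713

21.0713


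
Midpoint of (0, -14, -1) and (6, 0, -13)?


Midpoint = ((0+6)/2, (-14+0)/2, (-1+-13)/2) = (3, -7, -7)

(3, -7, -7)


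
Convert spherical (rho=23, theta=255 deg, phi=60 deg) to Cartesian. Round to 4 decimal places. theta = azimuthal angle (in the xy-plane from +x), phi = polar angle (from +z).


x = 23 * sin(60) * cos(255) = -5.1553
y = 23 * sin(60) * sin(255) = -19.2399
z = 23 * cos(60) = 11.5

(-5.1553, -19.2399, 11.5)


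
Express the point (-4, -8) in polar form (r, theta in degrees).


r = sqrt((-4)^2 + (-8)^2) = 8.9443
theta = atan2(-8, -4) = 243.4349 degrees

r = 8.9443, theta = 243.4349 degrees


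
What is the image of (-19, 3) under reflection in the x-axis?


Reflection across x-axis: (x, y) -> (x, -y)
(-19, 3) -> (-19, -3)

(-19, -3)


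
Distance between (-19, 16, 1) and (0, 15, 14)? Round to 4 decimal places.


d = sqrt((0--19)^2 + (15-16)^2 + (14-1)^2) = 23.0434

23.0434


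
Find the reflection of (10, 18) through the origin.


Reflection through origin: (x, y) -> (-x, -y)
(10, 18) -> (-10, -18)

(-10, -18)


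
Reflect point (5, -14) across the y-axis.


Reflection across y-axis: (x, y) -> (-x, y)
(5, -14) -> (-5, -14)

(-5, -14)


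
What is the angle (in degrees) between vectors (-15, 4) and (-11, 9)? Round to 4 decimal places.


dot = -15*-11 + 4*9 = 201
|u| = 15.5242, |v| = 14.2127
cos(angle) = 0.911
angle = 24.358 degrees

24.358 degrees


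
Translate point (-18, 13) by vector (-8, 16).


Translation: (x+dx, y+dy) = (-18+-8, 13+16) = (-26, 29)

(-26, 29)


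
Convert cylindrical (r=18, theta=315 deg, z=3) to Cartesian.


x = 18 * cos(315) = 12.7279
y = 18 * sin(315) = -12.7279
z = 3

(12.7279, -12.7279, 3)


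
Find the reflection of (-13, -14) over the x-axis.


Reflection across x-axis: (x, y) -> (x, -y)
(-13, -14) -> (-13, 14)

(-13, 14)


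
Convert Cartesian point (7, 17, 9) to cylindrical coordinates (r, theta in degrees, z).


r = sqrt(7^2 + 17^2) = 18.3848
theta = atan2(17, 7) = 67.6199 deg
z = 9

r = 18.3848, theta = 67.6199 deg, z = 9


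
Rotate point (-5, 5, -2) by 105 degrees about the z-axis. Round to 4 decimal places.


x' = -5*cos(105) - 5*sin(105) = -3.5355
y' = -5*sin(105) + 5*cos(105) = -6.1237
z' = -2

(-3.5355, -6.1237, -2)


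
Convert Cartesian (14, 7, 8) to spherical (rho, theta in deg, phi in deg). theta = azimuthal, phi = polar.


rho = sqrt(14^2 + 7^2 + 8^2) = 17.5784
theta = atan2(7, 14) = 26.5651 deg
phi = acos(8/17.5784) = 62.9284 deg

rho = 17.5784, theta = 26.5651 deg, phi = 62.9284 deg


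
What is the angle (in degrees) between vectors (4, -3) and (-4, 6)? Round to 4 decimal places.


dot = 4*-4 + -3*6 = -34
|u| = 5, |v| = 7.2111
cos(angle) = -0.943
angle = 160.56 degrees

160.56 degrees


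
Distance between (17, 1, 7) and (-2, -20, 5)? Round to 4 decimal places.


d = sqrt((-2-17)^2 + (-20-1)^2 + (5-7)^2) = 28.3901

28.3901


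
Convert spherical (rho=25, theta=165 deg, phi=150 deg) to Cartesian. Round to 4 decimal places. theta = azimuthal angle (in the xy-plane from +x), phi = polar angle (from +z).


x = 25 * sin(150) * cos(165) = -12.0741
y = 25 * sin(150) * sin(165) = 3.2352
z = 25 * cos(150) = -21.6506

(-12.0741, 3.2352, -21.6506)


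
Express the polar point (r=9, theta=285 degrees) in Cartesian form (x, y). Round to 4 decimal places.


x = 9 * cos(285) = 2.3294
y = 9 * sin(285) = -8.6933

(2.3294, -8.6933)


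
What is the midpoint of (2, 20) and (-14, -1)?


Midpoint = ((2+-14)/2, (20+-1)/2) = (-6, 9.5)

(-6, 9.5)


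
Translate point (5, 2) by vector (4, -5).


Translation: (x+dx, y+dy) = (5+4, 2+-5) = (9, -3)

(9, -3)


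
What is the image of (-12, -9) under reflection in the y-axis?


Reflection across y-axis: (x, y) -> (-x, y)
(-12, -9) -> (12, -9)

(12, -9)


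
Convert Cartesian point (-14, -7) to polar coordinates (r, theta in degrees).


r = sqrt((-14)^2 + (-7)^2) = 15.6525
theta = atan2(-7, -14) = 206.5651 degrees

r = 15.6525, theta = 206.5651 degrees


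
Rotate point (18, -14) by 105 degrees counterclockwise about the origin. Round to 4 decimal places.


x' = 18*cos(105) - -14*sin(105) = 8.8642
y' = 18*sin(105) + -14*cos(105) = 21.0101

(8.8642, 21.0101)


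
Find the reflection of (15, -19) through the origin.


Reflection through origin: (x, y) -> (-x, -y)
(15, -19) -> (-15, 19)

(-15, 19)


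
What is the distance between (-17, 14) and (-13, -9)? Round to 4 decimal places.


d = sqrt((-13--17)^2 + (-9-14)^2) = 23.3452

23.3452


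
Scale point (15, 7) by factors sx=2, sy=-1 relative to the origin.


Scaling: (x*sx, y*sy) = (15*2, 7*-1) = (30, -7)

(30, -7)


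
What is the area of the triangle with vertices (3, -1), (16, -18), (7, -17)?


Area = |x1(y2-y3) + x2(y3-y1) + x3(y1-y2)| / 2
= |3*(-18--17) + 16*(-17--1) + 7*(-1--18)| / 2
= 70

70


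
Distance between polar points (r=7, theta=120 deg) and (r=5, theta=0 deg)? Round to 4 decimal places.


d = sqrt(r1^2 + r2^2 - 2*r1*r2*cos(t2-t1))
d = sqrt(7^2 + 5^2 - 2*7*5*cos(0-120)) = 10.4403

10.4403


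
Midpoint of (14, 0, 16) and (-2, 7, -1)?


Midpoint = ((14+-2)/2, (0+7)/2, (16+-1)/2) = (6, 3.5, 7.5)

(6, 3.5, 7.5)


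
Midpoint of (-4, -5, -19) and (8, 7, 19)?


Midpoint = ((-4+8)/2, (-5+7)/2, (-19+19)/2) = (2, 1, 0)

(2, 1, 0)


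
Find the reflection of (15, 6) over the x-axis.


Reflection across x-axis: (x, y) -> (x, -y)
(15, 6) -> (15, -6)

(15, -6)


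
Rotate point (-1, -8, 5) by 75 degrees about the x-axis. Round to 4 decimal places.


x' = -1
y' = -8*cos(75) - 5*sin(75) = -6.9002
z' = -8*sin(75) + 5*cos(75) = -6.4333

(-1, -6.9002, -6.4333)


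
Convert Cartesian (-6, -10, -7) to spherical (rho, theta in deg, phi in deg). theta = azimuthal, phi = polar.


rho = sqrt((-6)^2 + (-10)^2 + (-7)^2) = 13.6015
theta = atan2(-10, -6) = 239.0362 deg
phi = acos(-7/13.6015) = 120.9741 deg

rho = 13.6015, theta = 239.0362 deg, phi = 120.9741 deg


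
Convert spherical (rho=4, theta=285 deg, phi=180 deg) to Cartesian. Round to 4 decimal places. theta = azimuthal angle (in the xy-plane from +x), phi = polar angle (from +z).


x = 4 * sin(180) * cos(285) = 0
y = 4 * sin(180) * sin(285) = 0
z = 4 * cos(180) = -4

(0, 0, -4)


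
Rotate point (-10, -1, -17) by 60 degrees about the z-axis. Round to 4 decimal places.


x' = -10*cos(60) - -1*sin(60) = -4.134
y' = -10*sin(60) + -1*cos(60) = -9.1603
z' = -17

(-4.134, -9.1603, -17)


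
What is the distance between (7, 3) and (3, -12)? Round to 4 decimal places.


d = sqrt((3-7)^2 + (-12-3)^2) = 15.5242

15.5242


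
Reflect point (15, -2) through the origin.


Reflection through origin: (x, y) -> (-x, -y)
(15, -2) -> (-15, 2)

(-15, 2)


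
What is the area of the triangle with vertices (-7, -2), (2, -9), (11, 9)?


Area = |x1(y2-y3) + x2(y3-y1) + x3(y1-y2)| / 2
= |-7*(-9-9) + 2*(9--2) + 11*(-2--9)| / 2
= 112.5

112.5


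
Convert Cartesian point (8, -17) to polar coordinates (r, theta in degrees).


r = sqrt(8^2 + (-17)^2) = 18.7883
theta = atan2(-17, 8) = 295.2011 degrees

r = 18.7883, theta = 295.2011 degrees


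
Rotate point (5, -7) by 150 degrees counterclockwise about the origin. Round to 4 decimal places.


x' = 5*cos(150) - -7*sin(150) = -0.8301
y' = 5*sin(150) + -7*cos(150) = 8.5622

(-0.8301, 8.5622)


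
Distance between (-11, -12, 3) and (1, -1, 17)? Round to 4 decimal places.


d = sqrt((1--11)^2 + (-1--12)^2 + (17-3)^2) = 21.4709

21.4709


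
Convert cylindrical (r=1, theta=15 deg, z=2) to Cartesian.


x = 1 * cos(15) = 0.9659
y = 1 * sin(15) = 0.2588
z = 2

(0.9659, 0.2588, 2)


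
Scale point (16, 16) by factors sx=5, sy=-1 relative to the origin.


Scaling: (x*sx, y*sy) = (16*5, 16*-1) = (80, -16)

(80, -16)


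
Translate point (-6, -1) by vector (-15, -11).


Translation: (x+dx, y+dy) = (-6+-15, -1+-11) = (-21, -12)

(-21, -12)


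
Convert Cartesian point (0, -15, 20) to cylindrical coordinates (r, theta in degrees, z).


r = sqrt(0^2 + (-15)^2) = 15
theta = atan2(-15, 0) = 270 deg
z = 20

r = 15, theta = 270 deg, z = 20


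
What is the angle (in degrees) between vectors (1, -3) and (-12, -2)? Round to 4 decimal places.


dot = 1*-12 + -3*-2 = -6
|u| = 3.1623, |v| = 12.1655
cos(angle) = -0.156
angle = 98.9726 degrees

98.9726 degrees


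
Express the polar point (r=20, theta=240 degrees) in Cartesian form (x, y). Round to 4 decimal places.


x = 20 * cos(240) = -10
y = 20 * sin(240) = -17.3205

(-10, -17.3205)


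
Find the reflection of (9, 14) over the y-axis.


Reflection across y-axis: (x, y) -> (-x, y)
(9, 14) -> (-9, 14)

(-9, 14)


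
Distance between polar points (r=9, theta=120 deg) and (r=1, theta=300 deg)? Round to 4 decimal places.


d = sqrt(r1^2 + r2^2 - 2*r1*r2*cos(t2-t1))
d = sqrt(9^2 + 1^2 - 2*9*1*cos(300-120)) = 10

10


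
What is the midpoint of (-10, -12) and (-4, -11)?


Midpoint = ((-10+-4)/2, (-12+-11)/2) = (-7, -11.5)

(-7, -11.5)


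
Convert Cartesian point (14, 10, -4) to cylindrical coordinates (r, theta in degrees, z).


r = sqrt(14^2 + 10^2) = 17.2047
theta = atan2(10, 14) = 35.5377 deg
z = -4

r = 17.2047, theta = 35.5377 deg, z = -4


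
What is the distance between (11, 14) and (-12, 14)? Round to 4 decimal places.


d = sqrt((-12-11)^2 + (14-14)^2) = 23

23


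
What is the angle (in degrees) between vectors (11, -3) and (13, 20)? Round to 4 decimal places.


dot = 11*13 + -3*20 = 83
|u| = 11.4018, |v| = 23.8537
cos(angle) = 0.3052
angle = 72.2313 degrees

72.2313 degrees


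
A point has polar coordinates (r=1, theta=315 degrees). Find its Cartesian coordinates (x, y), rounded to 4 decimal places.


x = 1 * cos(315) = 0.7071
y = 1 * sin(315) = -0.7071

(0.7071, -0.7071)


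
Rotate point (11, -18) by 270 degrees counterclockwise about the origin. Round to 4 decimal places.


x' = 11*cos(270) - -18*sin(270) = -18
y' = 11*sin(270) + -18*cos(270) = -11

(-18, -11)


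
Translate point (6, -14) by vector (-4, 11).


Translation: (x+dx, y+dy) = (6+-4, -14+11) = (2, -3)

(2, -3)


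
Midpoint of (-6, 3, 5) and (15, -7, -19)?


Midpoint = ((-6+15)/2, (3+-7)/2, (5+-19)/2) = (4.5, -2, -7)

(4.5, -2, -7)


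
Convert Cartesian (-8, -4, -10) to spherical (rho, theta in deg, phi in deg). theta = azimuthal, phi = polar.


rho = sqrt((-8)^2 + (-4)^2 + (-10)^2) = 13.4164
theta = atan2(-4, -8) = 206.5651 deg
phi = acos(-10/13.4164) = 138.1897 deg

rho = 13.4164, theta = 206.5651 deg, phi = 138.1897 deg


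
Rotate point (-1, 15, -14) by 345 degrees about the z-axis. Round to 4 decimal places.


x' = -1*cos(345) - 15*sin(345) = 2.9164
y' = -1*sin(345) + 15*cos(345) = 14.7477
z' = -14

(2.9164, 14.7477, -14)


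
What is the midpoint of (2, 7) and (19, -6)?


Midpoint = ((2+19)/2, (7+-6)/2) = (10.5, 0.5)

(10.5, 0.5)


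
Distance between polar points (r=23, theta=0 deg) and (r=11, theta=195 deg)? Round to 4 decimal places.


d = sqrt(r1^2 + r2^2 - 2*r1*r2*cos(t2-t1))
d = sqrt(23^2 + 11^2 - 2*23*11*cos(195-0)) = 33.7455

33.7455


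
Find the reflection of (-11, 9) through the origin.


Reflection through origin: (x, y) -> (-x, -y)
(-11, 9) -> (11, -9)

(11, -9)


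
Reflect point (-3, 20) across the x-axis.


Reflection across x-axis: (x, y) -> (x, -y)
(-3, 20) -> (-3, -20)

(-3, -20)


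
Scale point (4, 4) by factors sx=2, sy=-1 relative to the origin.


Scaling: (x*sx, y*sy) = (4*2, 4*-1) = (8, -4)

(8, -4)


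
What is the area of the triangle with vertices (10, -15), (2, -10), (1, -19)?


Area = |x1(y2-y3) + x2(y3-y1) + x3(y1-y2)| / 2
= |10*(-10--19) + 2*(-19--15) + 1*(-15--10)| / 2
= 38.5

38.5


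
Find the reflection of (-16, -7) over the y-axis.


Reflection across y-axis: (x, y) -> (-x, y)
(-16, -7) -> (16, -7)

(16, -7)


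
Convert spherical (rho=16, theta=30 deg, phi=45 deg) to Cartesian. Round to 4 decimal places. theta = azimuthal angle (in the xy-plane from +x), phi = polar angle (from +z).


x = 16 * sin(45) * cos(30) = 9.798
y = 16 * sin(45) * sin(30) = 5.6569
z = 16 * cos(45) = 11.3137

(9.798, 5.6569, 11.3137)


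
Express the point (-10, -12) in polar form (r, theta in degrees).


r = sqrt((-10)^2 + (-12)^2) = 15.6205
theta = atan2(-12, -10) = 230.1944 degrees

r = 15.6205, theta = 230.1944 degrees


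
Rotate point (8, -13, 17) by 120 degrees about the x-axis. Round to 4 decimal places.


x' = 8
y' = -13*cos(120) - 17*sin(120) = -8.2224
z' = -13*sin(120) + 17*cos(120) = -19.7583

(8, -8.2224, -19.7583)


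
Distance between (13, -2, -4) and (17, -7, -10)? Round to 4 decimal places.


d = sqrt((17-13)^2 + (-7--2)^2 + (-10--4)^2) = 8.775

8.775


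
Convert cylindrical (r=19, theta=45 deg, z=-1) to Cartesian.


x = 19 * cos(45) = 13.435
y = 19 * sin(45) = 13.435
z = -1

(13.435, 13.435, -1)


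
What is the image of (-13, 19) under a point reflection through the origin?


Reflection through origin: (x, y) -> (-x, -y)
(-13, 19) -> (13, -19)

(13, -19)


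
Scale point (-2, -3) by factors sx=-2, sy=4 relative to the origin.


Scaling: (x*sx, y*sy) = (-2*-2, -3*4) = (4, -12)

(4, -12)


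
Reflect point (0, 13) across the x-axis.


Reflection across x-axis: (x, y) -> (x, -y)
(0, 13) -> (0, -13)

(0, -13)


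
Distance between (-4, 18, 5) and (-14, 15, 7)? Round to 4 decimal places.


d = sqrt((-14--4)^2 + (15-18)^2 + (7-5)^2) = 10.6301

10.6301


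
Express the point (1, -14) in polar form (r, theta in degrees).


r = sqrt(1^2 + (-14)^2) = 14.0357
theta = atan2(-14, 1) = 274.0856 degrees

r = 14.0357, theta = 274.0856 degrees


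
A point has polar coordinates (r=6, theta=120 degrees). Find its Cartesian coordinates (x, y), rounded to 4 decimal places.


x = 6 * cos(120) = -3
y = 6 * sin(120) = 5.1962

(-3, 5.1962)


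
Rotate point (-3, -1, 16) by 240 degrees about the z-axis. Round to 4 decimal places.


x' = -3*cos(240) - -1*sin(240) = 0.634
y' = -3*sin(240) + -1*cos(240) = 3.0981
z' = 16

(0.634, 3.0981, 16)


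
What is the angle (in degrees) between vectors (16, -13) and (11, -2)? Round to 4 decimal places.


dot = 16*11 + -13*-2 = 202
|u| = 20.6155, |v| = 11.1803
cos(angle) = 0.8764
angle = 28.789 degrees

28.789 degrees


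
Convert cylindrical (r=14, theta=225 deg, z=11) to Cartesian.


x = 14 * cos(225) = -9.8995
y = 14 * sin(225) = -9.8995
z = 11

(-9.8995, -9.8995, 11)


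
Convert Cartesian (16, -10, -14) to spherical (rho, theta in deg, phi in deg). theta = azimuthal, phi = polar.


rho = sqrt(16^2 + (-10)^2 + (-14)^2) = 23.4947
theta = atan2(-10, 16) = 327.9946 deg
phi = acos(-14/23.4947) = 126.5754 deg

rho = 23.4947, theta = 327.9946 deg, phi = 126.5754 deg


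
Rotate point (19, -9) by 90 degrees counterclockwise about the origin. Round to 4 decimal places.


x' = 19*cos(90) - -9*sin(90) = 9
y' = 19*sin(90) + -9*cos(90) = 19

(9, 19)


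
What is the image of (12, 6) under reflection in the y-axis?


Reflection across y-axis: (x, y) -> (-x, y)
(12, 6) -> (-12, 6)

(-12, 6)


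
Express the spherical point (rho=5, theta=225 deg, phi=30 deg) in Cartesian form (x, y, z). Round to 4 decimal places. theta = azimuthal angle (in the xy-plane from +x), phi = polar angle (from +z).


x = 5 * sin(30) * cos(225) = -1.7678
y = 5 * sin(30) * sin(225) = -1.7678
z = 5 * cos(30) = 4.3301

(-1.7678, -1.7678, 4.3301)


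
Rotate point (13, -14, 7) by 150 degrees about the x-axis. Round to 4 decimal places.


x' = 13
y' = -14*cos(150) - 7*sin(150) = 8.6244
z' = -14*sin(150) + 7*cos(150) = -13.0622

(13, 8.6244, -13.0622)


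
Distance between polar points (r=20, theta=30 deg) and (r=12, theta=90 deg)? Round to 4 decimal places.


d = sqrt(r1^2 + r2^2 - 2*r1*r2*cos(t2-t1))
d = sqrt(20^2 + 12^2 - 2*20*12*cos(90-30)) = 17.4356

17.4356


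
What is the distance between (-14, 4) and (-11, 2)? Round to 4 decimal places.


d = sqrt((-11--14)^2 + (2-4)^2) = 3.6056

3.6056


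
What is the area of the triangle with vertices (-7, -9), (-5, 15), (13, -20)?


Area = |x1(y2-y3) + x2(y3-y1) + x3(y1-y2)| / 2
= |-7*(15--20) + -5*(-20--9) + 13*(-9-15)| / 2
= 251

251


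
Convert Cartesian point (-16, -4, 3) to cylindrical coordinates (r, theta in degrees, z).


r = sqrt((-16)^2 + (-4)^2) = 16.4924
theta = atan2(-4, -16) = 194.0362 deg
z = 3

r = 16.4924, theta = 194.0362 deg, z = 3


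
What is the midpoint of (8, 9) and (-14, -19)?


Midpoint = ((8+-14)/2, (9+-19)/2) = (-3, -5)

(-3, -5)


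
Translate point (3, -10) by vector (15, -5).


Translation: (x+dx, y+dy) = (3+15, -10+-5) = (18, -15)

(18, -15)


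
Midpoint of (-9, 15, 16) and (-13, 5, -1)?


Midpoint = ((-9+-13)/2, (15+5)/2, (16+-1)/2) = (-11, 10, 7.5)

(-11, 10, 7.5)


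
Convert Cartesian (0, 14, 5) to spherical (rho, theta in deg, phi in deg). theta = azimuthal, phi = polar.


rho = sqrt(0^2 + 14^2 + 5^2) = 14.8661
theta = atan2(14, 0) = 90 deg
phi = acos(5/14.8661) = 70.3462 deg

rho = 14.8661, theta = 90 deg, phi = 70.3462 deg


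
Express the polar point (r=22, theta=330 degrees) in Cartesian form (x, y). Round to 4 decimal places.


x = 22 * cos(330) = 19.0526
y = 22 * sin(330) = -11

(19.0526, -11)


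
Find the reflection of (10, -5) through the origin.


Reflection through origin: (x, y) -> (-x, -y)
(10, -5) -> (-10, 5)

(-10, 5)


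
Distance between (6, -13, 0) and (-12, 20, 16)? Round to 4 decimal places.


d = sqrt((-12-6)^2 + (20--13)^2 + (16-0)^2) = 40.8534

40.8534


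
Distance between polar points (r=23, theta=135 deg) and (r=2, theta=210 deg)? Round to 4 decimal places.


d = sqrt(r1^2 + r2^2 - 2*r1*r2*cos(t2-t1))
d = sqrt(23^2 + 2^2 - 2*23*2*cos(210-135)) = 22.5652

22.5652


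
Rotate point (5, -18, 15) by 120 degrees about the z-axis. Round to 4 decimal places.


x' = 5*cos(120) - -18*sin(120) = 13.0885
y' = 5*sin(120) + -18*cos(120) = 13.3301
z' = 15

(13.0885, 13.3301, 15)


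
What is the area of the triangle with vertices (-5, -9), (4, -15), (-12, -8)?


Area = |x1(y2-y3) + x2(y3-y1) + x3(y1-y2)| / 2
= |-5*(-15--8) + 4*(-8--9) + -12*(-9--15)| / 2
= 16.5

16.5


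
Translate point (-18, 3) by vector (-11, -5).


Translation: (x+dx, y+dy) = (-18+-11, 3+-5) = (-29, -2)

(-29, -2)


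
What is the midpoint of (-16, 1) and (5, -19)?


Midpoint = ((-16+5)/2, (1+-19)/2) = (-5.5, -9)

(-5.5, -9)


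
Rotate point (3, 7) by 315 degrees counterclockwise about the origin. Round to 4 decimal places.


x' = 3*cos(315) - 7*sin(315) = 7.0711
y' = 3*sin(315) + 7*cos(315) = 2.8284

(7.0711, 2.8284)


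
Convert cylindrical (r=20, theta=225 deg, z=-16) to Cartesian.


x = 20 * cos(225) = -14.1421
y = 20 * sin(225) = -14.1421
z = -16

(-14.1421, -14.1421, -16)


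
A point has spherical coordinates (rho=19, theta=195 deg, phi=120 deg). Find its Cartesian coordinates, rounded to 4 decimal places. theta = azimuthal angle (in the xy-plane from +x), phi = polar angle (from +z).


x = 19 * sin(120) * cos(195) = -15.8938
y = 19 * sin(120) * sin(195) = -4.2587
z = 19 * cos(120) = -9.5

(-15.8938, -4.2587, -9.5)


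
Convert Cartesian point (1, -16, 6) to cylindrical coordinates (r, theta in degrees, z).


r = sqrt(1^2 + (-16)^2) = 16.0312
theta = atan2(-16, 1) = 273.5763 deg
z = 6

r = 16.0312, theta = 273.5763 deg, z = 6


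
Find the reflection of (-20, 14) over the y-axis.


Reflection across y-axis: (x, y) -> (-x, y)
(-20, 14) -> (20, 14)

(20, 14)


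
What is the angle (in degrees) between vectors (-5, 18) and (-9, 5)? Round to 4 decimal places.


dot = -5*-9 + 18*5 = 135
|u| = 18.6815, |v| = 10.2956
cos(angle) = 0.7019
angle = 45.4213 degrees

45.4213 degrees


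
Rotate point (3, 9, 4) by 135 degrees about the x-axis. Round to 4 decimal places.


x' = 3
y' = 9*cos(135) - 4*sin(135) = -9.1924
z' = 9*sin(135) + 4*cos(135) = 3.5355

(3, -9.1924, 3.5355)


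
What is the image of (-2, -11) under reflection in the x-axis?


Reflection across x-axis: (x, y) -> (x, -y)
(-2, -11) -> (-2, 11)

(-2, 11)


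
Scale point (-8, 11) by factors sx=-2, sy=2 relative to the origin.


Scaling: (x*sx, y*sy) = (-8*-2, 11*2) = (16, 22)

(16, 22)


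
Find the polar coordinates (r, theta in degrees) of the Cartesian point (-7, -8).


r = sqrt((-7)^2 + (-8)^2) = 10.6301
theta = atan2(-8, -7) = 228.8141 degrees

r = 10.6301, theta = 228.8141 degrees


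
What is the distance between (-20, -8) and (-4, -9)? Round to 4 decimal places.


d = sqrt((-4--20)^2 + (-9--8)^2) = 16.0312

16.0312


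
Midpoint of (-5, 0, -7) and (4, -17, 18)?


Midpoint = ((-5+4)/2, (0+-17)/2, (-7+18)/2) = (-0.5, -8.5, 5.5)

(-0.5, -8.5, 5.5)


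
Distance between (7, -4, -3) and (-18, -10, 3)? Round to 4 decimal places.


d = sqrt((-18-7)^2 + (-10--4)^2 + (3--3)^2) = 26.4008

26.4008


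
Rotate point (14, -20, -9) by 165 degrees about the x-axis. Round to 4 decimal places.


x' = 14
y' = -20*cos(165) - -9*sin(165) = 21.6479
z' = -20*sin(165) + -9*cos(165) = 3.517

(14, 21.6479, 3.517)


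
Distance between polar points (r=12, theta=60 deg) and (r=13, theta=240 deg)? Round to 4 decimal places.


d = sqrt(r1^2 + r2^2 - 2*r1*r2*cos(t2-t1))
d = sqrt(12^2 + 13^2 - 2*12*13*cos(240-60)) = 25

25


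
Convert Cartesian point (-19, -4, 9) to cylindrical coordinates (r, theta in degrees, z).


r = sqrt((-19)^2 + (-4)^2) = 19.4165
theta = atan2(-4, -19) = 191.8887 deg
z = 9

r = 19.4165, theta = 191.8887 deg, z = 9


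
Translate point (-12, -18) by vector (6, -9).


Translation: (x+dx, y+dy) = (-12+6, -18+-9) = (-6, -27)

(-6, -27)


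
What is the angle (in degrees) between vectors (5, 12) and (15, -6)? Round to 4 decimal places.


dot = 5*15 + 12*-6 = 3
|u| = 13, |v| = 16.1555
cos(angle) = 0.0143
angle = 89.1815 degrees

89.1815 degrees


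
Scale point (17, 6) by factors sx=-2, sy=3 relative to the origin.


Scaling: (x*sx, y*sy) = (17*-2, 6*3) = (-34, 18)

(-34, 18)


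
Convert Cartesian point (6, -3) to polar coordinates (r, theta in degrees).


r = sqrt(6^2 + (-3)^2) = 6.7082
theta = atan2(-3, 6) = 333.4349 degrees

r = 6.7082, theta = 333.4349 degrees


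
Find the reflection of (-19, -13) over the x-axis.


Reflection across x-axis: (x, y) -> (x, -y)
(-19, -13) -> (-19, 13)

(-19, 13)


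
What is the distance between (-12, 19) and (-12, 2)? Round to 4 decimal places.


d = sqrt((-12--12)^2 + (2-19)^2) = 17

17


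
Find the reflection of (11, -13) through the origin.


Reflection through origin: (x, y) -> (-x, -y)
(11, -13) -> (-11, 13)

(-11, 13)


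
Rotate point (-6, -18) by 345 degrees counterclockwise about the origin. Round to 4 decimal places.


x' = -6*cos(345) - -18*sin(345) = -10.4543
y' = -6*sin(345) + -18*cos(345) = -15.8338

(-10.4543, -15.8338)


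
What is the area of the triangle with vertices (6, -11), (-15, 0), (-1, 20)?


Area = |x1(y2-y3) + x2(y3-y1) + x3(y1-y2)| / 2
= |6*(0-20) + -15*(20--11) + -1*(-11-0)| / 2
= 287

287


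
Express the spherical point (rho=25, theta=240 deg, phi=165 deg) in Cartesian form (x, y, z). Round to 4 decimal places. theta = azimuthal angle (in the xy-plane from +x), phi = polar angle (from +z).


x = 25 * sin(165) * cos(240) = -3.2352
y = 25 * sin(165) * sin(240) = -5.6036
z = 25 * cos(165) = -24.1481

(-3.2352, -5.6036, -24.1481)


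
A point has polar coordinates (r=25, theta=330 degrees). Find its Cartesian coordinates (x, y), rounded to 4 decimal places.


x = 25 * cos(330) = 21.6506
y = 25 * sin(330) = -12.5

(21.6506, -12.5)


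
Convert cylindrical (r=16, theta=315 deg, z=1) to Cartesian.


x = 16 * cos(315) = 11.3137
y = 16 * sin(315) = -11.3137
z = 1

(11.3137, -11.3137, 1)


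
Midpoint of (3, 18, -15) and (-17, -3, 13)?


Midpoint = ((3+-17)/2, (18+-3)/2, (-15+13)/2) = (-7, 7.5, -1)

(-7, 7.5, -1)


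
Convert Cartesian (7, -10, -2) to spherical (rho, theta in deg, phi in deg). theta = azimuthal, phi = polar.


rho = sqrt(7^2 + (-10)^2 + (-2)^2) = 12.3693
theta = atan2(-10, 7) = 304.992 deg
phi = acos(-2/12.3693) = 99.305 deg

rho = 12.3693, theta = 304.992 deg, phi = 99.305 deg


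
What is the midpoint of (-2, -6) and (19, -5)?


Midpoint = ((-2+19)/2, (-6+-5)/2) = (8.5, -5.5)

(8.5, -5.5)


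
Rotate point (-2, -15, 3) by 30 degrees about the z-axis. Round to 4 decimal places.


x' = -2*cos(30) - -15*sin(30) = 5.7679
y' = -2*sin(30) + -15*cos(30) = -13.9904
z' = 3

(5.7679, -13.9904, 3)


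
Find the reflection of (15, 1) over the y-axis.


Reflection across y-axis: (x, y) -> (-x, y)
(15, 1) -> (-15, 1)

(-15, 1)


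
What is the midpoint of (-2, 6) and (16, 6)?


Midpoint = ((-2+16)/2, (6+6)/2) = (7, 6)

(7, 6)


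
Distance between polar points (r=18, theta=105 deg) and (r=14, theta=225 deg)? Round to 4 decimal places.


d = sqrt(r1^2 + r2^2 - 2*r1*r2*cos(t2-t1))
d = sqrt(18^2 + 14^2 - 2*18*14*cos(225-105)) = 27.7849

27.7849


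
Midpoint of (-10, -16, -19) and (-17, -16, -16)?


Midpoint = ((-10+-17)/2, (-16+-16)/2, (-19+-16)/2) = (-13.5, -16, -17.5)

(-13.5, -16, -17.5)


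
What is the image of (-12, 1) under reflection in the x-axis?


Reflection across x-axis: (x, y) -> (x, -y)
(-12, 1) -> (-12, -1)

(-12, -1)


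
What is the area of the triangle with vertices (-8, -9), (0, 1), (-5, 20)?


Area = |x1(y2-y3) + x2(y3-y1) + x3(y1-y2)| / 2
= |-8*(1-20) + 0*(20--9) + -5*(-9-1)| / 2
= 101

101


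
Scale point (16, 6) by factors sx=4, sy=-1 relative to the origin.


Scaling: (x*sx, y*sy) = (16*4, 6*-1) = (64, -6)

(64, -6)


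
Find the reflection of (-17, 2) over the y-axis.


Reflection across y-axis: (x, y) -> (-x, y)
(-17, 2) -> (17, 2)

(17, 2)


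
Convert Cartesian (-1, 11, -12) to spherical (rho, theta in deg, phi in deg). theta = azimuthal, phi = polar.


rho = sqrt((-1)^2 + 11^2 + (-12)^2) = 16.3095
theta = atan2(11, -1) = 95.1944 deg
phi = acos(-12/16.3095) = 137.3721 deg

rho = 16.3095, theta = 95.1944 deg, phi = 137.3721 deg


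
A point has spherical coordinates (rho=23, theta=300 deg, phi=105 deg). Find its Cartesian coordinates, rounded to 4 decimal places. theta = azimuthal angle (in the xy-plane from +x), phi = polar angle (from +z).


x = 23 * sin(105) * cos(300) = 11.1081
y = 23 * sin(105) * sin(300) = -19.2399
z = 23 * cos(105) = -5.9528

(11.1081, -19.2399, -5.9528)


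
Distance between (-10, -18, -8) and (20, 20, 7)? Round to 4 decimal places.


d = sqrt((20--10)^2 + (20--18)^2 + (7--8)^2) = 50.6853

50.6853


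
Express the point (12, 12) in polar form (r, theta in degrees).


r = sqrt(12^2 + 12^2) = 16.9706
theta = atan2(12, 12) = 45 degrees

r = 16.9706, theta = 45 degrees


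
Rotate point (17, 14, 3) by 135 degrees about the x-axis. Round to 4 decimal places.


x' = 17
y' = 14*cos(135) - 3*sin(135) = -12.0208
z' = 14*sin(135) + 3*cos(135) = 7.7782

(17, -12.0208, 7.7782)


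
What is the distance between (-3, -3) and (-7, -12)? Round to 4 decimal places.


d = sqrt((-7--3)^2 + (-12--3)^2) = 9.8489

9.8489


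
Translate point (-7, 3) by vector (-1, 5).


Translation: (x+dx, y+dy) = (-7+-1, 3+5) = (-8, 8)

(-8, 8)


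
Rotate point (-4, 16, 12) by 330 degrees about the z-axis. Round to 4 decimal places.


x' = -4*cos(330) - 16*sin(330) = 4.5359
y' = -4*sin(330) + 16*cos(330) = 15.8564
z' = 12

(4.5359, 15.8564, 12)


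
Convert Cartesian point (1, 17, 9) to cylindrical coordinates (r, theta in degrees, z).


r = sqrt(1^2 + 17^2) = 17.0294
theta = atan2(17, 1) = 86.6335 deg
z = 9

r = 17.0294, theta = 86.6335 deg, z = 9


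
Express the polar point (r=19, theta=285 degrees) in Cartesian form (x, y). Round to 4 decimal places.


x = 19 * cos(285) = 4.9176
y = 19 * sin(285) = -18.3526

(4.9176, -18.3526)


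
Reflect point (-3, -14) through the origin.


Reflection through origin: (x, y) -> (-x, -y)
(-3, -14) -> (3, 14)

(3, 14)


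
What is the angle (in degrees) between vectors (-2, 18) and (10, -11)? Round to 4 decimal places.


dot = -2*10 + 18*-11 = -218
|u| = 18.1108, |v| = 14.8661
cos(angle) = -0.8097
angle = 144.0665 degrees

144.0665 degrees


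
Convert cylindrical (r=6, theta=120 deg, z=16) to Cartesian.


x = 6 * cos(120) = -3
y = 6 * sin(120) = 5.1962
z = 16

(-3, 5.1962, 16)


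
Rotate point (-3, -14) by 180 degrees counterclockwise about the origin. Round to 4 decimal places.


x' = -3*cos(180) - -14*sin(180) = 3
y' = -3*sin(180) + -14*cos(180) = 14

(3, 14)


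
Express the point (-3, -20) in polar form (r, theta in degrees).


r = sqrt((-3)^2 + (-20)^2) = 20.2237
theta = atan2(-20, -3) = 261.4692 degrees

r = 20.2237, theta = 261.4692 degrees


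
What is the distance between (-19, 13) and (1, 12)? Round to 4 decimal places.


d = sqrt((1--19)^2 + (12-13)^2) = 20.025

20.025


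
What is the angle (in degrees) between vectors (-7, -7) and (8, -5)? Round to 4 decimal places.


dot = -7*8 + -7*-5 = -21
|u| = 9.8995, |v| = 9.434
cos(angle) = -0.2249
angle = 102.9946 degrees

102.9946 degrees


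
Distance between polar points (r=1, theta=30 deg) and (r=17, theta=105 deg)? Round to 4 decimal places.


d = sqrt(r1^2 + r2^2 - 2*r1*r2*cos(t2-t1))
d = sqrt(1^2 + 17^2 - 2*1*17*cos(105-30)) = 16.769

16.769


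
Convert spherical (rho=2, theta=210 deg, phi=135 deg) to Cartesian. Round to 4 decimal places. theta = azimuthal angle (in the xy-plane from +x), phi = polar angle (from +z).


x = 2 * sin(135) * cos(210) = -1.2247
y = 2 * sin(135) * sin(210) = -0.7071
z = 2 * cos(135) = -1.4142

(-1.2247, -0.7071, -1.4142)


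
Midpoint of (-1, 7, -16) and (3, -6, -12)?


Midpoint = ((-1+3)/2, (7+-6)/2, (-16+-12)/2) = (1, 0.5, -14)

(1, 0.5, -14)


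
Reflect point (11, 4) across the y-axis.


Reflection across y-axis: (x, y) -> (-x, y)
(11, 4) -> (-11, 4)

(-11, 4)


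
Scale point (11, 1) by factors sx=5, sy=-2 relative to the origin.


Scaling: (x*sx, y*sy) = (11*5, 1*-2) = (55, -2)

(55, -2)


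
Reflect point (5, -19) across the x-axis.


Reflection across x-axis: (x, y) -> (x, -y)
(5, -19) -> (5, 19)

(5, 19)


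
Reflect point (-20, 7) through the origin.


Reflection through origin: (x, y) -> (-x, -y)
(-20, 7) -> (20, -7)

(20, -7)
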